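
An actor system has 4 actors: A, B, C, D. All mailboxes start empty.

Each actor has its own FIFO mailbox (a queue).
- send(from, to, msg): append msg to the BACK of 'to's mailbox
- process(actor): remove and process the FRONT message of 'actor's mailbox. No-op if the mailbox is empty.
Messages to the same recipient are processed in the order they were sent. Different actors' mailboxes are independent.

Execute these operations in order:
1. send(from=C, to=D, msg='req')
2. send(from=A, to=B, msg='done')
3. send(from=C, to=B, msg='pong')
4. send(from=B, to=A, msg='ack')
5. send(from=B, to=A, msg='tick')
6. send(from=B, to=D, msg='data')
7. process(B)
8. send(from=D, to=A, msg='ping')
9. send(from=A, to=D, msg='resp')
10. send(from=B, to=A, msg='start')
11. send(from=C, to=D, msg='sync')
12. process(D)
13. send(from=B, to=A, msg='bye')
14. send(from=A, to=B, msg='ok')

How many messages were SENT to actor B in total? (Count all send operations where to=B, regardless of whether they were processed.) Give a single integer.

After 1 (send(from=C, to=D, msg='req')): A:[] B:[] C:[] D:[req]
After 2 (send(from=A, to=B, msg='done')): A:[] B:[done] C:[] D:[req]
After 3 (send(from=C, to=B, msg='pong')): A:[] B:[done,pong] C:[] D:[req]
After 4 (send(from=B, to=A, msg='ack')): A:[ack] B:[done,pong] C:[] D:[req]
After 5 (send(from=B, to=A, msg='tick')): A:[ack,tick] B:[done,pong] C:[] D:[req]
After 6 (send(from=B, to=D, msg='data')): A:[ack,tick] B:[done,pong] C:[] D:[req,data]
After 7 (process(B)): A:[ack,tick] B:[pong] C:[] D:[req,data]
After 8 (send(from=D, to=A, msg='ping')): A:[ack,tick,ping] B:[pong] C:[] D:[req,data]
After 9 (send(from=A, to=D, msg='resp')): A:[ack,tick,ping] B:[pong] C:[] D:[req,data,resp]
After 10 (send(from=B, to=A, msg='start')): A:[ack,tick,ping,start] B:[pong] C:[] D:[req,data,resp]
After 11 (send(from=C, to=D, msg='sync')): A:[ack,tick,ping,start] B:[pong] C:[] D:[req,data,resp,sync]
After 12 (process(D)): A:[ack,tick,ping,start] B:[pong] C:[] D:[data,resp,sync]
After 13 (send(from=B, to=A, msg='bye')): A:[ack,tick,ping,start,bye] B:[pong] C:[] D:[data,resp,sync]
After 14 (send(from=A, to=B, msg='ok')): A:[ack,tick,ping,start,bye] B:[pong,ok] C:[] D:[data,resp,sync]

Answer: 3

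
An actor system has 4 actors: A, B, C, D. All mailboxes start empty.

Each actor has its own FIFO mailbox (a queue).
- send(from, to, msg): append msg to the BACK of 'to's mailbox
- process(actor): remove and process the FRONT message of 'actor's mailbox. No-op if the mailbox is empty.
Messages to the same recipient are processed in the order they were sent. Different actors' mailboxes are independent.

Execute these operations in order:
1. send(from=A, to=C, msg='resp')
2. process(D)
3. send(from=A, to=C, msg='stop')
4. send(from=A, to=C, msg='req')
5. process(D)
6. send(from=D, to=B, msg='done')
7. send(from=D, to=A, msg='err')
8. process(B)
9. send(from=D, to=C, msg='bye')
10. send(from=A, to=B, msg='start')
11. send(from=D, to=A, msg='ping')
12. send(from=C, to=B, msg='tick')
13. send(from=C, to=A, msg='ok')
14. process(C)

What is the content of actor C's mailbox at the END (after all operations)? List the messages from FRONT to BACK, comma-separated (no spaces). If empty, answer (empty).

After 1 (send(from=A, to=C, msg='resp')): A:[] B:[] C:[resp] D:[]
After 2 (process(D)): A:[] B:[] C:[resp] D:[]
After 3 (send(from=A, to=C, msg='stop')): A:[] B:[] C:[resp,stop] D:[]
After 4 (send(from=A, to=C, msg='req')): A:[] B:[] C:[resp,stop,req] D:[]
After 5 (process(D)): A:[] B:[] C:[resp,stop,req] D:[]
After 6 (send(from=D, to=B, msg='done')): A:[] B:[done] C:[resp,stop,req] D:[]
After 7 (send(from=D, to=A, msg='err')): A:[err] B:[done] C:[resp,stop,req] D:[]
After 8 (process(B)): A:[err] B:[] C:[resp,stop,req] D:[]
After 9 (send(from=D, to=C, msg='bye')): A:[err] B:[] C:[resp,stop,req,bye] D:[]
After 10 (send(from=A, to=B, msg='start')): A:[err] B:[start] C:[resp,stop,req,bye] D:[]
After 11 (send(from=D, to=A, msg='ping')): A:[err,ping] B:[start] C:[resp,stop,req,bye] D:[]
After 12 (send(from=C, to=B, msg='tick')): A:[err,ping] B:[start,tick] C:[resp,stop,req,bye] D:[]
After 13 (send(from=C, to=A, msg='ok')): A:[err,ping,ok] B:[start,tick] C:[resp,stop,req,bye] D:[]
After 14 (process(C)): A:[err,ping,ok] B:[start,tick] C:[stop,req,bye] D:[]

Answer: stop,req,bye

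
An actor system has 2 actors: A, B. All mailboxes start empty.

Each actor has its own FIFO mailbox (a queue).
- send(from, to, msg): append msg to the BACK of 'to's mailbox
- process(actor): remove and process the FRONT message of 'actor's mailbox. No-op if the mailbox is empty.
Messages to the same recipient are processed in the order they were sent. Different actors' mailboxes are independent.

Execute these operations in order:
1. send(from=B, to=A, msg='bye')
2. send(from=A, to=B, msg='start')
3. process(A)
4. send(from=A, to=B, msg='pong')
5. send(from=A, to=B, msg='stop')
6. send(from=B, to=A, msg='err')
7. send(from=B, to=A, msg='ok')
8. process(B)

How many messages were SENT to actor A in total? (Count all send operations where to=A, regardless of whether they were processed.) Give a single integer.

After 1 (send(from=B, to=A, msg='bye')): A:[bye] B:[]
After 2 (send(from=A, to=B, msg='start')): A:[bye] B:[start]
After 3 (process(A)): A:[] B:[start]
After 4 (send(from=A, to=B, msg='pong')): A:[] B:[start,pong]
After 5 (send(from=A, to=B, msg='stop')): A:[] B:[start,pong,stop]
After 6 (send(from=B, to=A, msg='err')): A:[err] B:[start,pong,stop]
After 7 (send(from=B, to=A, msg='ok')): A:[err,ok] B:[start,pong,stop]
After 8 (process(B)): A:[err,ok] B:[pong,stop]

Answer: 3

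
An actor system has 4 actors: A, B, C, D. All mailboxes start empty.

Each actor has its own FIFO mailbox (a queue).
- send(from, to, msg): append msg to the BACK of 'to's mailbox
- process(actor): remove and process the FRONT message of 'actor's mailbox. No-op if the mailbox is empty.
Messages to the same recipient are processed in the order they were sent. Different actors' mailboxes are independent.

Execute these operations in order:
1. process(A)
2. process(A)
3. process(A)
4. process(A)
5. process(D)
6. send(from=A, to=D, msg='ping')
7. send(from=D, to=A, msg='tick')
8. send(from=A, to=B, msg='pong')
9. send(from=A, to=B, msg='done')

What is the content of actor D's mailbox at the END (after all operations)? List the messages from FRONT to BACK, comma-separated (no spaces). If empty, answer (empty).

Answer: ping

Derivation:
After 1 (process(A)): A:[] B:[] C:[] D:[]
After 2 (process(A)): A:[] B:[] C:[] D:[]
After 3 (process(A)): A:[] B:[] C:[] D:[]
After 4 (process(A)): A:[] B:[] C:[] D:[]
After 5 (process(D)): A:[] B:[] C:[] D:[]
After 6 (send(from=A, to=D, msg='ping')): A:[] B:[] C:[] D:[ping]
After 7 (send(from=D, to=A, msg='tick')): A:[tick] B:[] C:[] D:[ping]
After 8 (send(from=A, to=B, msg='pong')): A:[tick] B:[pong] C:[] D:[ping]
After 9 (send(from=A, to=B, msg='done')): A:[tick] B:[pong,done] C:[] D:[ping]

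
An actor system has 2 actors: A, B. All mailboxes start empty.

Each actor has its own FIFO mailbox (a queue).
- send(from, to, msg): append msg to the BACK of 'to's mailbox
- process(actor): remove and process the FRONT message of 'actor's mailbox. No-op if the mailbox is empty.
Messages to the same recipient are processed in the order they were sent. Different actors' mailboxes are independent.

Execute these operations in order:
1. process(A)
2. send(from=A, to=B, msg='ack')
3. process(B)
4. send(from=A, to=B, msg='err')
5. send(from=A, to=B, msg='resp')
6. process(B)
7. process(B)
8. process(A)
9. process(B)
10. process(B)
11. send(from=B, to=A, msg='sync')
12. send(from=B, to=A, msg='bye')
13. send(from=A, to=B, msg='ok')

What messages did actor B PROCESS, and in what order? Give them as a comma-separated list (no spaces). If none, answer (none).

Answer: ack,err,resp

Derivation:
After 1 (process(A)): A:[] B:[]
After 2 (send(from=A, to=B, msg='ack')): A:[] B:[ack]
After 3 (process(B)): A:[] B:[]
After 4 (send(from=A, to=B, msg='err')): A:[] B:[err]
After 5 (send(from=A, to=B, msg='resp')): A:[] B:[err,resp]
After 6 (process(B)): A:[] B:[resp]
After 7 (process(B)): A:[] B:[]
After 8 (process(A)): A:[] B:[]
After 9 (process(B)): A:[] B:[]
After 10 (process(B)): A:[] B:[]
After 11 (send(from=B, to=A, msg='sync')): A:[sync] B:[]
After 12 (send(from=B, to=A, msg='bye')): A:[sync,bye] B:[]
After 13 (send(from=A, to=B, msg='ok')): A:[sync,bye] B:[ok]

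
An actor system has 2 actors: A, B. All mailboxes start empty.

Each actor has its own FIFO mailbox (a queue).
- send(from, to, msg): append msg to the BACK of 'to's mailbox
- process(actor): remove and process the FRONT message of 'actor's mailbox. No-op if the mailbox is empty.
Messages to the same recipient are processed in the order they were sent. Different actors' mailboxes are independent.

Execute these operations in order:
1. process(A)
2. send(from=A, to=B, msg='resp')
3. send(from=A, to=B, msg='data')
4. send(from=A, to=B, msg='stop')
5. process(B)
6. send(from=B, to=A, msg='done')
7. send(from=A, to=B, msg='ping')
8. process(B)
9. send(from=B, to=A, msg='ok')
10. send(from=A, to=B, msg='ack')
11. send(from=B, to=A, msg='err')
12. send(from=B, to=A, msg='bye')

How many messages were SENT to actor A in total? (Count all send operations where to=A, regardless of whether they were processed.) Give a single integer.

Answer: 4

Derivation:
After 1 (process(A)): A:[] B:[]
After 2 (send(from=A, to=B, msg='resp')): A:[] B:[resp]
After 3 (send(from=A, to=B, msg='data')): A:[] B:[resp,data]
After 4 (send(from=A, to=B, msg='stop')): A:[] B:[resp,data,stop]
After 5 (process(B)): A:[] B:[data,stop]
After 6 (send(from=B, to=A, msg='done')): A:[done] B:[data,stop]
After 7 (send(from=A, to=B, msg='ping')): A:[done] B:[data,stop,ping]
After 8 (process(B)): A:[done] B:[stop,ping]
After 9 (send(from=B, to=A, msg='ok')): A:[done,ok] B:[stop,ping]
After 10 (send(from=A, to=B, msg='ack')): A:[done,ok] B:[stop,ping,ack]
After 11 (send(from=B, to=A, msg='err')): A:[done,ok,err] B:[stop,ping,ack]
After 12 (send(from=B, to=A, msg='bye')): A:[done,ok,err,bye] B:[stop,ping,ack]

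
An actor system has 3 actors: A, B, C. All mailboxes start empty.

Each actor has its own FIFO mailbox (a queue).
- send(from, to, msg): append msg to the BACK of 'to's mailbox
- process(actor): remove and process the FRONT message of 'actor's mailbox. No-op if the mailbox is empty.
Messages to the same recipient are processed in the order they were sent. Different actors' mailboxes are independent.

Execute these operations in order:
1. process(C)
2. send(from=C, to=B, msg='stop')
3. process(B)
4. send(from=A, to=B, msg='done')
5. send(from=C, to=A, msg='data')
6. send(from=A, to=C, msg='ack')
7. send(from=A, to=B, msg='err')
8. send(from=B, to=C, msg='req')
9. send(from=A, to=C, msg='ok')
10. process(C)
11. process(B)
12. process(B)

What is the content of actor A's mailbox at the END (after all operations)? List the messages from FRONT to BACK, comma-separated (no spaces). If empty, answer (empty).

After 1 (process(C)): A:[] B:[] C:[]
After 2 (send(from=C, to=B, msg='stop')): A:[] B:[stop] C:[]
After 3 (process(B)): A:[] B:[] C:[]
After 4 (send(from=A, to=B, msg='done')): A:[] B:[done] C:[]
After 5 (send(from=C, to=A, msg='data')): A:[data] B:[done] C:[]
After 6 (send(from=A, to=C, msg='ack')): A:[data] B:[done] C:[ack]
After 7 (send(from=A, to=B, msg='err')): A:[data] B:[done,err] C:[ack]
After 8 (send(from=B, to=C, msg='req')): A:[data] B:[done,err] C:[ack,req]
After 9 (send(from=A, to=C, msg='ok')): A:[data] B:[done,err] C:[ack,req,ok]
After 10 (process(C)): A:[data] B:[done,err] C:[req,ok]
After 11 (process(B)): A:[data] B:[err] C:[req,ok]
After 12 (process(B)): A:[data] B:[] C:[req,ok]

Answer: data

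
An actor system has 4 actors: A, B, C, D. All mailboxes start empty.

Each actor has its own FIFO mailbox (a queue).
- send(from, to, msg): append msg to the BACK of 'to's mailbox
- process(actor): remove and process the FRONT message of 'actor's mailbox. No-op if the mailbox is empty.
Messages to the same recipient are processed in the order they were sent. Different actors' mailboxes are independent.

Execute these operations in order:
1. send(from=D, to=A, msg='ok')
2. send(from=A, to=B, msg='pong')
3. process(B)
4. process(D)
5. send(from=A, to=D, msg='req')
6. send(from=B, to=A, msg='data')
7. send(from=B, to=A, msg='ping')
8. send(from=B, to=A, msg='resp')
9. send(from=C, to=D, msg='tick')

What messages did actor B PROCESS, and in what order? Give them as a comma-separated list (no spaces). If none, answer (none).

Answer: pong

Derivation:
After 1 (send(from=D, to=A, msg='ok')): A:[ok] B:[] C:[] D:[]
After 2 (send(from=A, to=B, msg='pong')): A:[ok] B:[pong] C:[] D:[]
After 3 (process(B)): A:[ok] B:[] C:[] D:[]
After 4 (process(D)): A:[ok] B:[] C:[] D:[]
After 5 (send(from=A, to=D, msg='req')): A:[ok] B:[] C:[] D:[req]
After 6 (send(from=B, to=A, msg='data')): A:[ok,data] B:[] C:[] D:[req]
After 7 (send(from=B, to=A, msg='ping')): A:[ok,data,ping] B:[] C:[] D:[req]
After 8 (send(from=B, to=A, msg='resp')): A:[ok,data,ping,resp] B:[] C:[] D:[req]
After 9 (send(from=C, to=D, msg='tick')): A:[ok,data,ping,resp] B:[] C:[] D:[req,tick]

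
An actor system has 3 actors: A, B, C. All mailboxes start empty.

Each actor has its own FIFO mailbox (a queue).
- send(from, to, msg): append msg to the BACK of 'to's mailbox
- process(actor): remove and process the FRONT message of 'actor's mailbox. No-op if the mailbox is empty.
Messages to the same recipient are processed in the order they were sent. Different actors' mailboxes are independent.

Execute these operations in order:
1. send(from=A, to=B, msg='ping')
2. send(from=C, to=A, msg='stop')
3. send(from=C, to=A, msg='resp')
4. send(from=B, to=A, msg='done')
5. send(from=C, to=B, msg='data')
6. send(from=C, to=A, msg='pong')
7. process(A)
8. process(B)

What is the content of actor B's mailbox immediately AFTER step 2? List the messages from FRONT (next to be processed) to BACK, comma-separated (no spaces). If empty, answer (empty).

After 1 (send(from=A, to=B, msg='ping')): A:[] B:[ping] C:[]
After 2 (send(from=C, to=A, msg='stop')): A:[stop] B:[ping] C:[]

ping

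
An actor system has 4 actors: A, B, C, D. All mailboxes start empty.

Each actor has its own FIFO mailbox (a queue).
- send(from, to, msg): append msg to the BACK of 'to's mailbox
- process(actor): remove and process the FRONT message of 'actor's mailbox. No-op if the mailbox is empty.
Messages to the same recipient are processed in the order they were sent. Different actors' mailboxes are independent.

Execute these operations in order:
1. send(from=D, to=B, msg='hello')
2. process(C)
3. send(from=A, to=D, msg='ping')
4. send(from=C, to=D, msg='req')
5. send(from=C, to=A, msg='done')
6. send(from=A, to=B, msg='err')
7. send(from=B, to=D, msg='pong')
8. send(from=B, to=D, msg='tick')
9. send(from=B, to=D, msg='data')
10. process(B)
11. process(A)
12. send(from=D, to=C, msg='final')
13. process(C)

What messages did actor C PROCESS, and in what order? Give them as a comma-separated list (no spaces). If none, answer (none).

After 1 (send(from=D, to=B, msg='hello')): A:[] B:[hello] C:[] D:[]
After 2 (process(C)): A:[] B:[hello] C:[] D:[]
After 3 (send(from=A, to=D, msg='ping')): A:[] B:[hello] C:[] D:[ping]
After 4 (send(from=C, to=D, msg='req')): A:[] B:[hello] C:[] D:[ping,req]
After 5 (send(from=C, to=A, msg='done')): A:[done] B:[hello] C:[] D:[ping,req]
After 6 (send(from=A, to=B, msg='err')): A:[done] B:[hello,err] C:[] D:[ping,req]
After 7 (send(from=B, to=D, msg='pong')): A:[done] B:[hello,err] C:[] D:[ping,req,pong]
After 8 (send(from=B, to=D, msg='tick')): A:[done] B:[hello,err] C:[] D:[ping,req,pong,tick]
After 9 (send(from=B, to=D, msg='data')): A:[done] B:[hello,err] C:[] D:[ping,req,pong,tick,data]
After 10 (process(B)): A:[done] B:[err] C:[] D:[ping,req,pong,tick,data]
After 11 (process(A)): A:[] B:[err] C:[] D:[ping,req,pong,tick,data]
After 12 (send(from=D, to=C, msg='final')): A:[] B:[err] C:[final] D:[ping,req,pong,tick,data]
After 13 (process(C)): A:[] B:[err] C:[] D:[ping,req,pong,tick,data]

Answer: final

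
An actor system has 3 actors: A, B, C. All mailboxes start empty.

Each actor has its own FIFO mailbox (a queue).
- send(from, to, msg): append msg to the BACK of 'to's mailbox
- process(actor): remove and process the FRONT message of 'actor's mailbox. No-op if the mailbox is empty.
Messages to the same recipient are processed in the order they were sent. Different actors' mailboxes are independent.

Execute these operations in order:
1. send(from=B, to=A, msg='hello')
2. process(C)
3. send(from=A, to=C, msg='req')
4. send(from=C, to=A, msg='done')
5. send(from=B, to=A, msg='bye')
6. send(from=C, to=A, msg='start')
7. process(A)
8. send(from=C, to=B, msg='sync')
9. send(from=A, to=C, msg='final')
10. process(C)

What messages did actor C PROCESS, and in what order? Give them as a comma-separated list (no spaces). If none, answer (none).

After 1 (send(from=B, to=A, msg='hello')): A:[hello] B:[] C:[]
After 2 (process(C)): A:[hello] B:[] C:[]
After 3 (send(from=A, to=C, msg='req')): A:[hello] B:[] C:[req]
After 4 (send(from=C, to=A, msg='done')): A:[hello,done] B:[] C:[req]
After 5 (send(from=B, to=A, msg='bye')): A:[hello,done,bye] B:[] C:[req]
After 6 (send(from=C, to=A, msg='start')): A:[hello,done,bye,start] B:[] C:[req]
After 7 (process(A)): A:[done,bye,start] B:[] C:[req]
After 8 (send(from=C, to=B, msg='sync')): A:[done,bye,start] B:[sync] C:[req]
After 9 (send(from=A, to=C, msg='final')): A:[done,bye,start] B:[sync] C:[req,final]
After 10 (process(C)): A:[done,bye,start] B:[sync] C:[final]

Answer: req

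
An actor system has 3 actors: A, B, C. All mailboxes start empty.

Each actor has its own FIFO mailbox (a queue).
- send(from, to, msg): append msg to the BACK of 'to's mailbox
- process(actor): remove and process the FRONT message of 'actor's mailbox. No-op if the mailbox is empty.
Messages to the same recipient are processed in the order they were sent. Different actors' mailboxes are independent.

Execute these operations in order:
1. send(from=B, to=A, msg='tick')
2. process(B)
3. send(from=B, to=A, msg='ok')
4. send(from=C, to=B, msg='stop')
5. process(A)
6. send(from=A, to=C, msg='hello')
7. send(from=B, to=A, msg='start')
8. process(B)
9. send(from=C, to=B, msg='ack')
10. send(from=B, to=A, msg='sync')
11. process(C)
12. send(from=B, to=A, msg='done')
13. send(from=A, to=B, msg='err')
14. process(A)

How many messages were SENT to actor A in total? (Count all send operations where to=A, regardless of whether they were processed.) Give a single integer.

After 1 (send(from=B, to=A, msg='tick')): A:[tick] B:[] C:[]
After 2 (process(B)): A:[tick] B:[] C:[]
After 3 (send(from=B, to=A, msg='ok')): A:[tick,ok] B:[] C:[]
After 4 (send(from=C, to=B, msg='stop')): A:[tick,ok] B:[stop] C:[]
After 5 (process(A)): A:[ok] B:[stop] C:[]
After 6 (send(from=A, to=C, msg='hello')): A:[ok] B:[stop] C:[hello]
After 7 (send(from=B, to=A, msg='start')): A:[ok,start] B:[stop] C:[hello]
After 8 (process(B)): A:[ok,start] B:[] C:[hello]
After 9 (send(from=C, to=B, msg='ack')): A:[ok,start] B:[ack] C:[hello]
After 10 (send(from=B, to=A, msg='sync')): A:[ok,start,sync] B:[ack] C:[hello]
After 11 (process(C)): A:[ok,start,sync] B:[ack] C:[]
After 12 (send(from=B, to=A, msg='done')): A:[ok,start,sync,done] B:[ack] C:[]
After 13 (send(from=A, to=B, msg='err')): A:[ok,start,sync,done] B:[ack,err] C:[]
After 14 (process(A)): A:[start,sync,done] B:[ack,err] C:[]

Answer: 5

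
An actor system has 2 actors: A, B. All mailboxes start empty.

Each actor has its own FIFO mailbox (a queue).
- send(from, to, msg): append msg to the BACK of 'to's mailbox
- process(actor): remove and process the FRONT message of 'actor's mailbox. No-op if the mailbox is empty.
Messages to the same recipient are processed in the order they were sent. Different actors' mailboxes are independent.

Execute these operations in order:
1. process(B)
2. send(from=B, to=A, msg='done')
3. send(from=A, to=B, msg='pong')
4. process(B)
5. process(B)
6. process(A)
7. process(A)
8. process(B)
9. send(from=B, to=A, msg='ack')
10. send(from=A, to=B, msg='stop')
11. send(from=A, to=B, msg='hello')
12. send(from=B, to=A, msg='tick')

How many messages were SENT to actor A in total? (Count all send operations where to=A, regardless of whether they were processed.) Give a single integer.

After 1 (process(B)): A:[] B:[]
After 2 (send(from=B, to=A, msg='done')): A:[done] B:[]
After 3 (send(from=A, to=B, msg='pong')): A:[done] B:[pong]
After 4 (process(B)): A:[done] B:[]
After 5 (process(B)): A:[done] B:[]
After 6 (process(A)): A:[] B:[]
After 7 (process(A)): A:[] B:[]
After 8 (process(B)): A:[] B:[]
After 9 (send(from=B, to=A, msg='ack')): A:[ack] B:[]
After 10 (send(from=A, to=B, msg='stop')): A:[ack] B:[stop]
After 11 (send(from=A, to=B, msg='hello')): A:[ack] B:[stop,hello]
After 12 (send(from=B, to=A, msg='tick')): A:[ack,tick] B:[stop,hello]

Answer: 3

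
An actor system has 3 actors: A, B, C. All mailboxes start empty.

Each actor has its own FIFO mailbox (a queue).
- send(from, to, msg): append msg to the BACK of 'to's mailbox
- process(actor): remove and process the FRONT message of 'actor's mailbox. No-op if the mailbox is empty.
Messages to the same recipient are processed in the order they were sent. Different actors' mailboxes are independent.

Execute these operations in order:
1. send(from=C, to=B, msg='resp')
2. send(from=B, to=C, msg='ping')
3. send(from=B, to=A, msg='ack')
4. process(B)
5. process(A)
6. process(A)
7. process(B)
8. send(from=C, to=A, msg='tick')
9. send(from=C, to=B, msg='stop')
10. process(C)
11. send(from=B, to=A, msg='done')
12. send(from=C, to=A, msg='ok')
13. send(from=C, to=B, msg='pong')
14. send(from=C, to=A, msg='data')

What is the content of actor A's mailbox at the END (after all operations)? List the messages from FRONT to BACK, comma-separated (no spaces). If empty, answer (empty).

After 1 (send(from=C, to=B, msg='resp')): A:[] B:[resp] C:[]
After 2 (send(from=B, to=C, msg='ping')): A:[] B:[resp] C:[ping]
After 3 (send(from=B, to=A, msg='ack')): A:[ack] B:[resp] C:[ping]
After 4 (process(B)): A:[ack] B:[] C:[ping]
After 5 (process(A)): A:[] B:[] C:[ping]
After 6 (process(A)): A:[] B:[] C:[ping]
After 7 (process(B)): A:[] B:[] C:[ping]
After 8 (send(from=C, to=A, msg='tick')): A:[tick] B:[] C:[ping]
After 9 (send(from=C, to=B, msg='stop')): A:[tick] B:[stop] C:[ping]
After 10 (process(C)): A:[tick] B:[stop] C:[]
After 11 (send(from=B, to=A, msg='done')): A:[tick,done] B:[stop] C:[]
After 12 (send(from=C, to=A, msg='ok')): A:[tick,done,ok] B:[stop] C:[]
After 13 (send(from=C, to=B, msg='pong')): A:[tick,done,ok] B:[stop,pong] C:[]
After 14 (send(from=C, to=A, msg='data')): A:[tick,done,ok,data] B:[stop,pong] C:[]

Answer: tick,done,ok,data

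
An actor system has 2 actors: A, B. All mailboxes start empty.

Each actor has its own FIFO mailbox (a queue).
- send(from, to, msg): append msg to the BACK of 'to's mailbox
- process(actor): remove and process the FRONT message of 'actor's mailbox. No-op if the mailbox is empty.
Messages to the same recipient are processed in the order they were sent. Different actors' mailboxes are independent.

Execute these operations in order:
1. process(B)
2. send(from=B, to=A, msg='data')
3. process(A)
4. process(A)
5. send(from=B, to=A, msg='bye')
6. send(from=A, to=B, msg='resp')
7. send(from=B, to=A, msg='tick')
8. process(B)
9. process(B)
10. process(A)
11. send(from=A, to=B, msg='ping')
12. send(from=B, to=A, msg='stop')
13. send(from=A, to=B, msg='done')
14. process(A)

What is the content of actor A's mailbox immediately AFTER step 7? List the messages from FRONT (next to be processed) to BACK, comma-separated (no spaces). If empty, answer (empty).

After 1 (process(B)): A:[] B:[]
After 2 (send(from=B, to=A, msg='data')): A:[data] B:[]
After 3 (process(A)): A:[] B:[]
After 4 (process(A)): A:[] B:[]
After 5 (send(from=B, to=A, msg='bye')): A:[bye] B:[]
After 6 (send(from=A, to=B, msg='resp')): A:[bye] B:[resp]
After 7 (send(from=B, to=A, msg='tick')): A:[bye,tick] B:[resp]

bye,tick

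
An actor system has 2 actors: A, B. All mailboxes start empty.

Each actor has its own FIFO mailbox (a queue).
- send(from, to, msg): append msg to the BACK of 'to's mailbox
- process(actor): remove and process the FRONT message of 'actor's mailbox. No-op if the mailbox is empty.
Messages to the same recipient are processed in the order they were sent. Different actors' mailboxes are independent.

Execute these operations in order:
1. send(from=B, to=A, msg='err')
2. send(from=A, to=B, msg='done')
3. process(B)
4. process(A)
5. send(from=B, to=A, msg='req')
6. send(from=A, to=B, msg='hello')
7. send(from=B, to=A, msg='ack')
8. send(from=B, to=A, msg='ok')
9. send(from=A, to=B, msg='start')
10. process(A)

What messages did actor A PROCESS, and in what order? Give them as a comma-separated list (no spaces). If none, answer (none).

Answer: err,req

Derivation:
After 1 (send(from=B, to=A, msg='err')): A:[err] B:[]
After 2 (send(from=A, to=B, msg='done')): A:[err] B:[done]
After 3 (process(B)): A:[err] B:[]
After 4 (process(A)): A:[] B:[]
After 5 (send(from=B, to=A, msg='req')): A:[req] B:[]
After 6 (send(from=A, to=B, msg='hello')): A:[req] B:[hello]
After 7 (send(from=B, to=A, msg='ack')): A:[req,ack] B:[hello]
After 8 (send(from=B, to=A, msg='ok')): A:[req,ack,ok] B:[hello]
After 9 (send(from=A, to=B, msg='start')): A:[req,ack,ok] B:[hello,start]
After 10 (process(A)): A:[ack,ok] B:[hello,start]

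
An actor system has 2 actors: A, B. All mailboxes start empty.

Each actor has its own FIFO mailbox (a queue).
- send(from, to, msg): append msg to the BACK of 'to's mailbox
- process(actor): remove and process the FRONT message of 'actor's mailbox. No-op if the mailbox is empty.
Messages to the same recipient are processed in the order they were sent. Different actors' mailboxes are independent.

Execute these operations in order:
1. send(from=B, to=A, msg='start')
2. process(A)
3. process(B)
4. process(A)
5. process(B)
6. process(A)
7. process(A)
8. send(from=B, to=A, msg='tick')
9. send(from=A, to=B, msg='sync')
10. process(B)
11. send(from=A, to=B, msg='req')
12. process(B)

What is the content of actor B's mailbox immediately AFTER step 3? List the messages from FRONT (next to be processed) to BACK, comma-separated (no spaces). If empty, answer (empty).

After 1 (send(from=B, to=A, msg='start')): A:[start] B:[]
After 2 (process(A)): A:[] B:[]
After 3 (process(B)): A:[] B:[]

(empty)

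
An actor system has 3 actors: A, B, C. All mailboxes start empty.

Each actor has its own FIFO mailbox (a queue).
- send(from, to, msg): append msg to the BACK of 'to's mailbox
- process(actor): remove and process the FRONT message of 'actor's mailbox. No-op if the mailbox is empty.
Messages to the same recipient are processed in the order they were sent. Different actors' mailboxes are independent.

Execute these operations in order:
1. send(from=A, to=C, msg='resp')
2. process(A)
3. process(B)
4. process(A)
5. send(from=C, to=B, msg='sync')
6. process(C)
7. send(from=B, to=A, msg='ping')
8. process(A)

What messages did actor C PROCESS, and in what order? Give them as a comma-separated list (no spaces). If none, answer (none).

After 1 (send(from=A, to=C, msg='resp')): A:[] B:[] C:[resp]
After 2 (process(A)): A:[] B:[] C:[resp]
After 3 (process(B)): A:[] B:[] C:[resp]
After 4 (process(A)): A:[] B:[] C:[resp]
After 5 (send(from=C, to=B, msg='sync')): A:[] B:[sync] C:[resp]
After 6 (process(C)): A:[] B:[sync] C:[]
After 7 (send(from=B, to=A, msg='ping')): A:[ping] B:[sync] C:[]
After 8 (process(A)): A:[] B:[sync] C:[]

Answer: resp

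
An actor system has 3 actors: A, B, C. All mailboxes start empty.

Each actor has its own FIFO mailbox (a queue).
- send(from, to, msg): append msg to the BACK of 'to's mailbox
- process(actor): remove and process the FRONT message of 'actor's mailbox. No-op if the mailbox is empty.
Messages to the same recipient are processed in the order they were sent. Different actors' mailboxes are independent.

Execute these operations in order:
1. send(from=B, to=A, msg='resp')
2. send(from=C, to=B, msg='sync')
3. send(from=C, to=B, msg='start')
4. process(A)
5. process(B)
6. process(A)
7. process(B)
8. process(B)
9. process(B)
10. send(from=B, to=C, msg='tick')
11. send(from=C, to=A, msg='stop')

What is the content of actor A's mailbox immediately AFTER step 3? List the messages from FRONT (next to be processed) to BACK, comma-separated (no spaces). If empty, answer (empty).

After 1 (send(from=B, to=A, msg='resp')): A:[resp] B:[] C:[]
After 2 (send(from=C, to=B, msg='sync')): A:[resp] B:[sync] C:[]
After 3 (send(from=C, to=B, msg='start')): A:[resp] B:[sync,start] C:[]

resp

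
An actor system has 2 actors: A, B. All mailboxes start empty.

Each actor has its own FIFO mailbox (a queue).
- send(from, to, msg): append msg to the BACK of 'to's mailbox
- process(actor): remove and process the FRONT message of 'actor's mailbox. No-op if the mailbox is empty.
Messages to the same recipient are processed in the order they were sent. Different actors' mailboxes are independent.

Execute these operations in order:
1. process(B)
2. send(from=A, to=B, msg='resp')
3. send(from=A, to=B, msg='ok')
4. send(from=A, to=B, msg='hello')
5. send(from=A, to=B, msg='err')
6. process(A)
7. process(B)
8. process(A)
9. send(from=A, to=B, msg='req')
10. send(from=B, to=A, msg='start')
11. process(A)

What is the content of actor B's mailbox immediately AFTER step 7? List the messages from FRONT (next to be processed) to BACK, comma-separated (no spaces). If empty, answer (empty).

After 1 (process(B)): A:[] B:[]
After 2 (send(from=A, to=B, msg='resp')): A:[] B:[resp]
After 3 (send(from=A, to=B, msg='ok')): A:[] B:[resp,ok]
After 4 (send(from=A, to=B, msg='hello')): A:[] B:[resp,ok,hello]
After 5 (send(from=A, to=B, msg='err')): A:[] B:[resp,ok,hello,err]
After 6 (process(A)): A:[] B:[resp,ok,hello,err]
After 7 (process(B)): A:[] B:[ok,hello,err]

ok,hello,err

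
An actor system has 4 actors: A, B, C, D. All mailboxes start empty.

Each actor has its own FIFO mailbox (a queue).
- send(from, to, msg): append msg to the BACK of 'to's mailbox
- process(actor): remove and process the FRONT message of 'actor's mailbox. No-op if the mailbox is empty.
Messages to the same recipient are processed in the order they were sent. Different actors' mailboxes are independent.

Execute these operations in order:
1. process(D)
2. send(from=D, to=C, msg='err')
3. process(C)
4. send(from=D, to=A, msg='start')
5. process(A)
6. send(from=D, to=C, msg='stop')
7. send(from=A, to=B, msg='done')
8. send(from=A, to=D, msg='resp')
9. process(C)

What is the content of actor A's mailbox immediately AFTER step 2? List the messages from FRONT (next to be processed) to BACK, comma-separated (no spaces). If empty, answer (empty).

After 1 (process(D)): A:[] B:[] C:[] D:[]
After 2 (send(from=D, to=C, msg='err')): A:[] B:[] C:[err] D:[]

(empty)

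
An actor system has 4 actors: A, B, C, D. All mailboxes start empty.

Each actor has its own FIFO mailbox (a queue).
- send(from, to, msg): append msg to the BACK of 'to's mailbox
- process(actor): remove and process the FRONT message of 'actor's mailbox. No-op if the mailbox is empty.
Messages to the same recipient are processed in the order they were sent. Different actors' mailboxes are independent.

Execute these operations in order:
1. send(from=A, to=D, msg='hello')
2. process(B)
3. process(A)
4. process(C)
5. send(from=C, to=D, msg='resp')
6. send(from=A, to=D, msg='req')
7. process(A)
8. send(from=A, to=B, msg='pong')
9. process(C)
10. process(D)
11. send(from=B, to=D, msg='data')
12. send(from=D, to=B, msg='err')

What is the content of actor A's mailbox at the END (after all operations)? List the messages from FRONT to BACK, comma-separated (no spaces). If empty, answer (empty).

After 1 (send(from=A, to=D, msg='hello')): A:[] B:[] C:[] D:[hello]
After 2 (process(B)): A:[] B:[] C:[] D:[hello]
After 3 (process(A)): A:[] B:[] C:[] D:[hello]
After 4 (process(C)): A:[] B:[] C:[] D:[hello]
After 5 (send(from=C, to=D, msg='resp')): A:[] B:[] C:[] D:[hello,resp]
After 6 (send(from=A, to=D, msg='req')): A:[] B:[] C:[] D:[hello,resp,req]
After 7 (process(A)): A:[] B:[] C:[] D:[hello,resp,req]
After 8 (send(from=A, to=B, msg='pong')): A:[] B:[pong] C:[] D:[hello,resp,req]
After 9 (process(C)): A:[] B:[pong] C:[] D:[hello,resp,req]
After 10 (process(D)): A:[] B:[pong] C:[] D:[resp,req]
After 11 (send(from=B, to=D, msg='data')): A:[] B:[pong] C:[] D:[resp,req,data]
After 12 (send(from=D, to=B, msg='err')): A:[] B:[pong,err] C:[] D:[resp,req,data]

Answer: (empty)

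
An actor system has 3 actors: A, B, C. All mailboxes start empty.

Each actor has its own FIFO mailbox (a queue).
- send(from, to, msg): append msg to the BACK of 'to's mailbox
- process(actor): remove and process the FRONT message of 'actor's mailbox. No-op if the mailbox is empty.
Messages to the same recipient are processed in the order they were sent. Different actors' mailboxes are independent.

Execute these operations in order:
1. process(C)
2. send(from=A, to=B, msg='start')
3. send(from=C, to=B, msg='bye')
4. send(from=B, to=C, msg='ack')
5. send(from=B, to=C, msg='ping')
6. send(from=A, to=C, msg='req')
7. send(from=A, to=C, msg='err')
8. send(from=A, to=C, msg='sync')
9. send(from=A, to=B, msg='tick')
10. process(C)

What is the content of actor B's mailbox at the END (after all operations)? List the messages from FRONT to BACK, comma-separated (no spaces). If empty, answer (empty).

Answer: start,bye,tick

Derivation:
After 1 (process(C)): A:[] B:[] C:[]
After 2 (send(from=A, to=B, msg='start')): A:[] B:[start] C:[]
After 3 (send(from=C, to=B, msg='bye')): A:[] B:[start,bye] C:[]
After 4 (send(from=B, to=C, msg='ack')): A:[] B:[start,bye] C:[ack]
After 5 (send(from=B, to=C, msg='ping')): A:[] B:[start,bye] C:[ack,ping]
After 6 (send(from=A, to=C, msg='req')): A:[] B:[start,bye] C:[ack,ping,req]
After 7 (send(from=A, to=C, msg='err')): A:[] B:[start,bye] C:[ack,ping,req,err]
After 8 (send(from=A, to=C, msg='sync')): A:[] B:[start,bye] C:[ack,ping,req,err,sync]
After 9 (send(from=A, to=B, msg='tick')): A:[] B:[start,bye,tick] C:[ack,ping,req,err,sync]
After 10 (process(C)): A:[] B:[start,bye,tick] C:[ping,req,err,sync]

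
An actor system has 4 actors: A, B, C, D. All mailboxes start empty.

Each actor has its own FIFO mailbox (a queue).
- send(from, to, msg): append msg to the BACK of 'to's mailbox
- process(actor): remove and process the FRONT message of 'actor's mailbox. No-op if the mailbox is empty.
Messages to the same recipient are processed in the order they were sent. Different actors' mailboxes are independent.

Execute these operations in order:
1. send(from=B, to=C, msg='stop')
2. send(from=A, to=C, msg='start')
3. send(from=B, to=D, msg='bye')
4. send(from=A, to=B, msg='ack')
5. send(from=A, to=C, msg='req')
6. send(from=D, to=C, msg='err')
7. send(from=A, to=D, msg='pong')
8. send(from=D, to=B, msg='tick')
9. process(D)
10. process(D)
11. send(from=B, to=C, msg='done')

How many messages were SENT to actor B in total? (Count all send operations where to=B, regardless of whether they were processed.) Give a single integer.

After 1 (send(from=B, to=C, msg='stop')): A:[] B:[] C:[stop] D:[]
After 2 (send(from=A, to=C, msg='start')): A:[] B:[] C:[stop,start] D:[]
After 3 (send(from=B, to=D, msg='bye')): A:[] B:[] C:[stop,start] D:[bye]
After 4 (send(from=A, to=B, msg='ack')): A:[] B:[ack] C:[stop,start] D:[bye]
After 5 (send(from=A, to=C, msg='req')): A:[] B:[ack] C:[stop,start,req] D:[bye]
After 6 (send(from=D, to=C, msg='err')): A:[] B:[ack] C:[stop,start,req,err] D:[bye]
After 7 (send(from=A, to=D, msg='pong')): A:[] B:[ack] C:[stop,start,req,err] D:[bye,pong]
After 8 (send(from=D, to=B, msg='tick')): A:[] B:[ack,tick] C:[stop,start,req,err] D:[bye,pong]
After 9 (process(D)): A:[] B:[ack,tick] C:[stop,start,req,err] D:[pong]
After 10 (process(D)): A:[] B:[ack,tick] C:[stop,start,req,err] D:[]
After 11 (send(from=B, to=C, msg='done')): A:[] B:[ack,tick] C:[stop,start,req,err,done] D:[]

Answer: 2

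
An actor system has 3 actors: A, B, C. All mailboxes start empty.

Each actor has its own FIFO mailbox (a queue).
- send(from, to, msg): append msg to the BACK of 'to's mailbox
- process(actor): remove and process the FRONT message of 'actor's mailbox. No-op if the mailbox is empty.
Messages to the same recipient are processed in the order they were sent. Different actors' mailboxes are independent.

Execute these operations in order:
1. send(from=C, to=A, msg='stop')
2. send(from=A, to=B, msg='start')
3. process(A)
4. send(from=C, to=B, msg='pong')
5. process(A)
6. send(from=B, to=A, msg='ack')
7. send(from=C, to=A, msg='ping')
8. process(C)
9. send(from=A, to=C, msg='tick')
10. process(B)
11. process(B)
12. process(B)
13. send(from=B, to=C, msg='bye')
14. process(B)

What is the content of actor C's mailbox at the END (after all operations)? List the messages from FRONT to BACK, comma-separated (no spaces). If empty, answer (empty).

Answer: tick,bye

Derivation:
After 1 (send(from=C, to=A, msg='stop')): A:[stop] B:[] C:[]
After 2 (send(from=A, to=B, msg='start')): A:[stop] B:[start] C:[]
After 3 (process(A)): A:[] B:[start] C:[]
After 4 (send(from=C, to=B, msg='pong')): A:[] B:[start,pong] C:[]
After 5 (process(A)): A:[] B:[start,pong] C:[]
After 6 (send(from=B, to=A, msg='ack')): A:[ack] B:[start,pong] C:[]
After 7 (send(from=C, to=A, msg='ping')): A:[ack,ping] B:[start,pong] C:[]
After 8 (process(C)): A:[ack,ping] B:[start,pong] C:[]
After 9 (send(from=A, to=C, msg='tick')): A:[ack,ping] B:[start,pong] C:[tick]
After 10 (process(B)): A:[ack,ping] B:[pong] C:[tick]
After 11 (process(B)): A:[ack,ping] B:[] C:[tick]
After 12 (process(B)): A:[ack,ping] B:[] C:[tick]
After 13 (send(from=B, to=C, msg='bye')): A:[ack,ping] B:[] C:[tick,bye]
After 14 (process(B)): A:[ack,ping] B:[] C:[tick,bye]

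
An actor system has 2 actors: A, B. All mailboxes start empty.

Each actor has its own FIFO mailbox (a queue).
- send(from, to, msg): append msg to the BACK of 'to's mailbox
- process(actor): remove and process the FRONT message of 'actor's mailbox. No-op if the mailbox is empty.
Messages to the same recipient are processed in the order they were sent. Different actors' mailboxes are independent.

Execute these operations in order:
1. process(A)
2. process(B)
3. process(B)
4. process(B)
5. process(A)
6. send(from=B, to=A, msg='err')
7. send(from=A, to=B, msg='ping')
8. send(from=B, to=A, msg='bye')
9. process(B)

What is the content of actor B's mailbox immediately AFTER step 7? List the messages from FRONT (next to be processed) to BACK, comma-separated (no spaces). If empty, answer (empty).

After 1 (process(A)): A:[] B:[]
After 2 (process(B)): A:[] B:[]
After 3 (process(B)): A:[] B:[]
After 4 (process(B)): A:[] B:[]
After 5 (process(A)): A:[] B:[]
After 6 (send(from=B, to=A, msg='err')): A:[err] B:[]
After 7 (send(from=A, to=B, msg='ping')): A:[err] B:[ping]

ping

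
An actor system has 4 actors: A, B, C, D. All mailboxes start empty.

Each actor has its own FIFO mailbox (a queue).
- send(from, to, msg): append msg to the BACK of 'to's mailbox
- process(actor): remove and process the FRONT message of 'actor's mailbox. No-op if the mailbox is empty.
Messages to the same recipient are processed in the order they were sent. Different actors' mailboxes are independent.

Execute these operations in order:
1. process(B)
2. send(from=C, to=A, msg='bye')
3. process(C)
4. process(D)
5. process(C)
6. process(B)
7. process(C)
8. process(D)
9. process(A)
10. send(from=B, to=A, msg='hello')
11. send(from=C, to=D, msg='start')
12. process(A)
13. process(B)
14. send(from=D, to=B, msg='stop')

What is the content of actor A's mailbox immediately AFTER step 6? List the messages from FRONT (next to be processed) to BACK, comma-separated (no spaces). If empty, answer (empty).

After 1 (process(B)): A:[] B:[] C:[] D:[]
After 2 (send(from=C, to=A, msg='bye')): A:[bye] B:[] C:[] D:[]
After 3 (process(C)): A:[bye] B:[] C:[] D:[]
After 4 (process(D)): A:[bye] B:[] C:[] D:[]
After 5 (process(C)): A:[bye] B:[] C:[] D:[]
After 6 (process(B)): A:[bye] B:[] C:[] D:[]

bye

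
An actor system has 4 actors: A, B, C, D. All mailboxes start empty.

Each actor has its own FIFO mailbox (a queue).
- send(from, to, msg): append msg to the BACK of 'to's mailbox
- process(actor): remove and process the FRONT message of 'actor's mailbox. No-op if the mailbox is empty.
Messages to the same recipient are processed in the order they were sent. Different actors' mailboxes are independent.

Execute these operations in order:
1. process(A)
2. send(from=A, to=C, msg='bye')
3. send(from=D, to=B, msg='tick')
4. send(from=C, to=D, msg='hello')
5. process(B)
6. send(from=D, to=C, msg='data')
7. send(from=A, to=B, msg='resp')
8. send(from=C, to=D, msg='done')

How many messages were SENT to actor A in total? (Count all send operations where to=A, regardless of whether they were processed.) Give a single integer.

Answer: 0

Derivation:
After 1 (process(A)): A:[] B:[] C:[] D:[]
After 2 (send(from=A, to=C, msg='bye')): A:[] B:[] C:[bye] D:[]
After 3 (send(from=D, to=B, msg='tick')): A:[] B:[tick] C:[bye] D:[]
After 4 (send(from=C, to=D, msg='hello')): A:[] B:[tick] C:[bye] D:[hello]
After 5 (process(B)): A:[] B:[] C:[bye] D:[hello]
After 6 (send(from=D, to=C, msg='data')): A:[] B:[] C:[bye,data] D:[hello]
After 7 (send(from=A, to=B, msg='resp')): A:[] B:[resp] C:[bye,data] D:[hello]
After 8 (send(from=C, to=D, msg='done')): A:[] B:[resp] C:[bye,data] D:[hello,done]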